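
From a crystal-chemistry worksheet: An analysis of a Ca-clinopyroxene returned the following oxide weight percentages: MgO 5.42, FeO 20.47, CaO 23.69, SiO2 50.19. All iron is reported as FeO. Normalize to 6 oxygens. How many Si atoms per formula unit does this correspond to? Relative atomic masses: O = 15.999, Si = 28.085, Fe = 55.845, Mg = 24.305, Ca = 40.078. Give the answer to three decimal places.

1.995 Si apfu

MgO (M=40.304): mol = 0.13448; Mg = 0.13448, O = 0.13448.
FeO (M=71.844): mol = 0.28492; Fe = 0.28492, O = 0.28492.
CaO (M=56.077): mol = 0.42245; Ca = 0.42245, O = 0.42245.
SiO2 (M=60.083): mol = 0.83534; Si = 0.83534, O = 1.67068.
ΣO = 2.51253; factor = 6/ΣO = 2.38803.
Si apfu = 0.83534 × 2.38803 = 1.995.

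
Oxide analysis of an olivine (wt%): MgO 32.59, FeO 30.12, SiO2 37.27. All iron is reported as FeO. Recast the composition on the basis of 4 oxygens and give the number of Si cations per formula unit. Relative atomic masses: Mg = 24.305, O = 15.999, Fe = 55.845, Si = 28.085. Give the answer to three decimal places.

MgO: 32.59/40.304 = 0.80860 mol → 0.80860 mol Mg, 0.80860 mol O.
FeO: 30.12/71.844 = 0.41924 mol → 0.41924 mol Fe, 0.41924 mol O.
SiO2: 37.27/60.083 = 0.62031 mol → 0.62031 mol Si, 1.24062 mol O.
Total oxygen = 2.46846 mol. Normalization factor = 4/2.46846 = 1.62044.
Si per 4 O = 0.62031 × 1.62044 = 1.005.

1.005 Si apfu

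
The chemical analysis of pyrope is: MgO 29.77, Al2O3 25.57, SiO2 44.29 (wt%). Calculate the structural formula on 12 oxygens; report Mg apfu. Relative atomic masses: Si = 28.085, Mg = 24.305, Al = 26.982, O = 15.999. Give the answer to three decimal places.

29.77 wt% MgO ÷ 40.304 g/mol = 0.73864 mol, giving 0.73864 Mg and 0.73864 O.
25.57 wt% Al2O3 ÷ 101.961 g/mol = 0.25078 mol, giving 0.50156 Al and 0.75234 O.
44.29 wt% SiO2 ÷ 60.083 g/mol = 0.73715 mol, giving 0.73715 Si and 1.47430 O.
Oxygen sums to 2.96528; scaling by 12/2.96528 = 4.04684 puts the formula on 12 O.
Mg: 0.73864 × 4.04684 = 2.989 atoms per formula unit.

2.989 Mg apfu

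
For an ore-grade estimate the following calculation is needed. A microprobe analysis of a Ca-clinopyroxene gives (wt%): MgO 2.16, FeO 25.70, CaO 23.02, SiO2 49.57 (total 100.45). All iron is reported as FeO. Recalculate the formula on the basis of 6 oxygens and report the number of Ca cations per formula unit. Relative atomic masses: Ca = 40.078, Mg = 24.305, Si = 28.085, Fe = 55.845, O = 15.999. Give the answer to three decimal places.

MgO (M=40.304): mol = 0.05359; Mg = 0.05359, O = 0.05359.
FeO (M=71.844): mol = 0.35772; Fe = 0.35772, O = 0.35772.
CaO (M=56.077): mol = 0.41051; Ca = 0.41051, O = 0.41051.
SiO2 (M=60.083): mol = 0.82503; Si = 0.82503, O = 1.65006.
ΣO = 2.47188; factor = 6/ΣO = 2.42730.
Ca apfu = 0.41051 × 2.42730 = 0.996.

0.996 Ca apfu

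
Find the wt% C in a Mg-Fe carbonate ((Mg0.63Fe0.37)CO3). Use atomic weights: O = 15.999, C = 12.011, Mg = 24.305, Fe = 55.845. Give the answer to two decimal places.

12.51 wt%

Molar mass of (Mg0.63Fe0.37)CO3: 0.63×24.305 + 0.37×55.845 + 1×12.011 + 3×15.999 = 95.983 g/mol.
Mass of C per formula unit: 1 × 12.011 = 12.011 g.
Weight fraction C = 12.011 / 95.983 = 0.1251.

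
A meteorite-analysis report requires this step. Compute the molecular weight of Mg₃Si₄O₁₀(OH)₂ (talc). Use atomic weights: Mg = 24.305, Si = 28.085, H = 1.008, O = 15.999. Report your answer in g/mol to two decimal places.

Mg: 3 × 24.305 = 72.9150
Si: 4 × 28.085 = 112.3400
O: 12 × 15.999 = 191.9880
H: 2 × 1.008 = 2.0160
Summing the contributions gives the formula mass.

379.26 g/mol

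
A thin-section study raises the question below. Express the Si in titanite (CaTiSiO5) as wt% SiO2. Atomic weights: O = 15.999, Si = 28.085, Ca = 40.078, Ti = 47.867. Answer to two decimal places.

Formula mass = 196.025 g/mol.
1 Si → 1.0000 mol SiO2 per formula unit; M(SiO2) = 60.083, so SiO2 mass = 60.083 g.
60.083/196.025 × 100 = 30.65 wt%.

30.65 wt%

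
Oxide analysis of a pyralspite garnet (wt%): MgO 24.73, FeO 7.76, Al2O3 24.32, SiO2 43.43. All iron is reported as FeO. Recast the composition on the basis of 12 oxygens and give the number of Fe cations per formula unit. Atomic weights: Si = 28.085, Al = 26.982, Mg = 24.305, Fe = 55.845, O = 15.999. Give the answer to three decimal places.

MgO: 24.73/40.304 = 0.61359 mol → 0.61359 mol Mg, 0.61359 mol O.
FeO: 7.76/71.844 = 0.10801 mol → 0.10801 mol Fe, 0.10801 mol O.
Al2O3: 24.32/101.961 = 0.23852 mol → 0.47704 mol Al, 0.71556 mol O.
SiO2: 43.43/60.083 = 0.72283 mol → 0.72283 mol Si, 1.44566 mol O.
Total oxygen = 2.88282 mol. Normalization factor = 12/2.88282 = 4.16259.
Fe per 12 O = 0.10801 × 4.16259 = 0.450.

0.450 Fe apfu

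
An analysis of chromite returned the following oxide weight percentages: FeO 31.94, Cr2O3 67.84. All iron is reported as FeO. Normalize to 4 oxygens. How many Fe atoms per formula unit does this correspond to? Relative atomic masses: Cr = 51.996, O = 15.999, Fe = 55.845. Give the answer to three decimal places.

31.94 wt% FeO ÷ 71.844 g/mol = 0.44457 mol, giving 0.44457 Fe and 0.44457 O.
67.84 wt% Cr2O3 ÷ 151.989 g/mol = 0.44635 mol, giving 0.89270 Cr and 1.33905 O.
Oxygen sums to 1.78362; scaling by 4/1.78362 = 2.24263 puts the formula on 4 O.
Fe: 0.44457 × 2.24263 = 0.997 atoms per formula unit.

0.997 Fe apfu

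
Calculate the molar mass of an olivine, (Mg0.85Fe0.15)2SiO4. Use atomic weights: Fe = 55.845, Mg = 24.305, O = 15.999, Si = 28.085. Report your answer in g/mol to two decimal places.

150.15 g/mol

The formula mass is the sum 1.70·24.305 + 0.30·55.845 + 1·28.085 + 4·15.999.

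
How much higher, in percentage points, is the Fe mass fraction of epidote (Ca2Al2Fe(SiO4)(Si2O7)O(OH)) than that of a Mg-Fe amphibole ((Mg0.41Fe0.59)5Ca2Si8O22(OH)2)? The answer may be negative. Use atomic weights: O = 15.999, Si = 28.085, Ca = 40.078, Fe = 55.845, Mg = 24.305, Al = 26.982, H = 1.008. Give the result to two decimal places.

-6.64 percentage points

M(Ca2Al2Fe(SiO4)(Si2O7)O(OH)) = 483.215 g/mol, so wt% Fe = 55.845/483.215 × 100 = 11.56%.
M((Mg0.41Fe0.59)5Ca2Si8O22(OH)2) = 905.396 g/mol, so wt% Fe = 164.743/905.396 × 100 = 18.20%.
11.56 − 18.20 = -6.64 pp.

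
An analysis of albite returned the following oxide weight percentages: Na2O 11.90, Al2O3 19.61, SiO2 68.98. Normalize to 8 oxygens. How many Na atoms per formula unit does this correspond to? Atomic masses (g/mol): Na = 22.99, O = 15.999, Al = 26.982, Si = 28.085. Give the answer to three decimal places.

1.002 Na apfu

11.90 wt% Na2O ÷ 61.979 g/mol = 0.19200 mol, giving 0.38400 Na and 0.19200 O.
19.61 wt% Al2O3 ÷ 101.961 g/mol = 0.19233 mol, giving 0.38466 Al and 0.57699 O.
68.98 wt% SiO2 ÷ 60.083 g/mol = 1.14808 mol, giving 1.14808 Si and 2.29616 O.
Oxygen sums to 3.06515; scaling by 8/3.06515 = 2.60999 puts the formula on 8 O.
Na: 0.38400 × 2.60999 = 1.002 atoms per formula unit.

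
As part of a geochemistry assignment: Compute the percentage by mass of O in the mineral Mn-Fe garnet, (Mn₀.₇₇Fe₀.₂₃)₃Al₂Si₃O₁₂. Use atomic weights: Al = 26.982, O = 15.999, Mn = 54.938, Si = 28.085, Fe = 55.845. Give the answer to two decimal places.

Molar mass of (Mn₀.₇₇Fe₀.₂₃)₃Al₂Si₃O₁₂: 2.31×54.938 + 0.69×55.845 + 2×26.982 + 3×28.085 + 12×15.999 = 495.647 g/mol.
Mass of O per formula unit: 12 × 15.999 = 191.988 g.
Weight fraction O = 191.988 / 495.647 = 0.3873.

38.73 wt%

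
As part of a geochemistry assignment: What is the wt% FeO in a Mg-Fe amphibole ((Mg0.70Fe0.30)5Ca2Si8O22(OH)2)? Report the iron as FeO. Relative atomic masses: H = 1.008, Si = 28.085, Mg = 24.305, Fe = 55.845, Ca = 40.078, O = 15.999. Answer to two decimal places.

Molar mass of (Mg0.70Fe0.30)5Ca2Si8O22(OH)2 = 3.50×24.305 + 1.50×55.845 + 2×40.078 + 8×28.085 + 24×15.999 + 2×1.008 = 859.663 g/mol.
Each formula unit contains 1.50 Fe, equivalent to 1.50/1 = 1.5000 mol FeO.
M(FeO) = 1×55.845 + 1×15.999 = 71.844 g/mol.
Mass of FeO per formula unit = 1.5000 × 71.844 = 107.766 g.
FeO wt% = 107.766 / 859.663 × 100 = 12.54%.

12.54 wt%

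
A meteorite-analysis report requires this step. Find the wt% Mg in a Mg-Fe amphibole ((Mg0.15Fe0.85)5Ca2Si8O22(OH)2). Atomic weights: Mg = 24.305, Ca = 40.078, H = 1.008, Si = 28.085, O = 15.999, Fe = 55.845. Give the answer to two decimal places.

1.93 mass %

Formula mass = 0.75*24.305 + 4.25*55.845 + 2*40.078 + 8*28.085 + 24*15.999 + 2*1.008 = 946.398 g/mol, of which 18.229 g is Mg.
So Mg makes up 18.229/946.398 = 0.0193 of the mass, i.e. 1.93%.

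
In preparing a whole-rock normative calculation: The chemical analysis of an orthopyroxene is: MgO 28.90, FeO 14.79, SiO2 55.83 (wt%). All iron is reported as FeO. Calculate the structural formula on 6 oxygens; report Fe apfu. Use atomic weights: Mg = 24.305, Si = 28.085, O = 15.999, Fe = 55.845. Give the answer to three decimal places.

0.444 Fe apfu

MgO: 28.90/40.304 = 0.71705 mol → 0.71705 mol Mg, 0.71705 mol O.
FeO: 14.79/71.844 = 0.20586 mol → 0.20586 mol Fe, 0.20586 mol O.
SiO2: 55.83/60.083 = 0.92921 mol → 0.92921 mol Si, 1.85842 mol O.
Total oxygen = 2.78133 mol. Normalization factor = 6/2.78133 = 2.15724.
Fe per 6 O = 0.20586 × 2.15724 = 0.444.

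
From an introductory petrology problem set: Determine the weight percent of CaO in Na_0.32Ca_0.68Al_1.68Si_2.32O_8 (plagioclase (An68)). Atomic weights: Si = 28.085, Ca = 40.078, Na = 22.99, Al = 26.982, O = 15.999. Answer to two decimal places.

Formula mass = 273.089 g/mol.
0.68 Ca → 0.6800 mol CaO per formula unit; M(CaO) = 56.077, so CaO mass = 38.132 g.
38.132/273.089 × 100 = 13.96 wt%.

13.96 wt%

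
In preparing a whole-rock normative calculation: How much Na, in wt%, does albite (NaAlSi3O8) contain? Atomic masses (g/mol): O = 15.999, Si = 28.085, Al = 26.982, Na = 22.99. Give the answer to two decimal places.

Molar mass of NaAlSi3O8: 1*22.99 + 1*26.982 + 3*28.085 + 8*15.999 = 262.219 g/mol.
Mass of Na per formula unit: 1 × 22.99 = 22.990 g.
Weight fraction Na = 22.990 / 262.219 = 0.0877.

8.77 wt%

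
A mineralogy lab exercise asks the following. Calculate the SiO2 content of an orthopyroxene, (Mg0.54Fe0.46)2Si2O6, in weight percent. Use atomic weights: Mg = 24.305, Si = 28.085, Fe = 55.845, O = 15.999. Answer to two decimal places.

52.29 wt%

M((Mg0.54Fe0.46)2Si2O6) = 229.791 g/mol; M(SiO2) = 60.083 g/mol.
Moles SiO2 per formula unit = 2 Si ÷ 1 = 2.0000.
SiO2 fraction = (2.0000 × 60.083) / 229.791 = 120.166/229.791 = 0.5229.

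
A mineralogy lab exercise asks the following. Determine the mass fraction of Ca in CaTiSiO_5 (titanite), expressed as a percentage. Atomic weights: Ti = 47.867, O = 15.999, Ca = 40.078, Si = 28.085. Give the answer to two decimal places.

Molar mass of CaTiSiO_5: 1·40.078 + 1·47.867 + 1·28.085 + 5·15.999 = 196.025 g/mol.
Mass of Ca per formula unit: 1 × 40.078 = 40.078 g.
Weight fraction Ca = 40.078 / 196.025 = 0.2045.

20.45 mass %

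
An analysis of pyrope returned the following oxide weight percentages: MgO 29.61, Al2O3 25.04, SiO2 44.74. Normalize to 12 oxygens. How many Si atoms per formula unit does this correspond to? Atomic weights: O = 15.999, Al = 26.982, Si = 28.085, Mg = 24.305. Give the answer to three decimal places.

MgO (M=40.304): mol = 0.73467; Mg = 0.73467, O = 0.73467.
Al2O3 (M=101.961): mol = 0.24558; Al = 0.49116, O = 0.73674.
SiO2 (M=60.083): mol = 0.74464; Si = 0.74464, O = 1.48928.
ΣO = 2.96069; factor = 12/ΣO = 4.05311.
Si apfu = 0.74464 × 4.05311 = 3.018.

3.018 Si apfu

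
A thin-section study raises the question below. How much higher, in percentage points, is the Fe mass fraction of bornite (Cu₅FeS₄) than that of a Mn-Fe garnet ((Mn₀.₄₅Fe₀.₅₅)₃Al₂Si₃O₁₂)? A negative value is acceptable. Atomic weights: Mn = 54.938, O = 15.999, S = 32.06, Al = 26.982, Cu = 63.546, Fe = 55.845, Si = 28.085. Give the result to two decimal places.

First mineral: 55.845 g Fe in 501.815 g formula = 11.13 wt% Fe.
Second mineral: 92.144 g Fe in 496.518 g formula = 18.56 wt% Fe.
11.13% − 18.56% gives a difference of -7.43 percentage points.

-7.43 percentage points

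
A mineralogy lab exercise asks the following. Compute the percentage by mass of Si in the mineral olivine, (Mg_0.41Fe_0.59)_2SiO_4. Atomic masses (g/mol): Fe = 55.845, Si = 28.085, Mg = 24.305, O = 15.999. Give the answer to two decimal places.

M((Mg_0.41Fe_0.59)_2SiO_4) = 177.908 g/mol.
Si contributes 1 × 28.085 = 28.085 g per mole.
28.085/177.908 = 0.1579 → 15.79%.

15.79 wt%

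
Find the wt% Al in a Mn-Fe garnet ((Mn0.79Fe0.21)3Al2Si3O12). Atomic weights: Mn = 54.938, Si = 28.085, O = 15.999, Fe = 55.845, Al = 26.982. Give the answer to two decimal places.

10.89 weight percent

M((Mn0.79Fe0.21)3Al2Si3O12) = 495.592 g/mol.
Al contributes 2 × 26.982 = 53.964 g per mole.
53.964/495.592 = 0.1089 → 10.89%.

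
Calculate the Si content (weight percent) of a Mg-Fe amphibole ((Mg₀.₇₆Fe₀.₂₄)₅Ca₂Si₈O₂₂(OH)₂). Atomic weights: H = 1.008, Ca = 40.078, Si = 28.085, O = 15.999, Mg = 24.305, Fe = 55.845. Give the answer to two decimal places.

M((Mg₀.₇₆Fe₀.₂₄)₅Ca₂Si₈O₂₂(OH)₂) = 850.201 g/mol.
Si contributes 8 × 28.085 = 224.680 g per mole.
224.680/850.201 = 0.2643 → 26.43%.

26.43 weight percent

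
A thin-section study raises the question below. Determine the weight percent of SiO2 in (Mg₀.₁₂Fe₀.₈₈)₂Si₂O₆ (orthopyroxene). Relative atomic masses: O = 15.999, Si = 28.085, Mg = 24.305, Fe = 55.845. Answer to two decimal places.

46.89 wt%

M((Mg₀.₁₂Fe₀.₈₈)₂Si₂O₆) = 256.284 g/mol; M(SiO2) = 60.083 g/mol.
Moles SiO2 per formula unit = 2 Si ÷ 1 = 2.0000.
SiO2 fraction = (2.0000 × 60.083) / 256.284 = 120.166/256.284 = 0.4689.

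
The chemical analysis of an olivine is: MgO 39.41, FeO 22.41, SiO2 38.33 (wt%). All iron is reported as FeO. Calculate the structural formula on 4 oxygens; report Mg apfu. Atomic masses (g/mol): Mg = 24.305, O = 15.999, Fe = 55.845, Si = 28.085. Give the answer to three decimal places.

MgO: 39.41/40.304 = 0.97782 mol → 0.97782 mol Mg, 0.97782 mol O.
FeO: 22.41/71.844 = 0.31193 mol → 0.31193 mol Fe, 0.31193 mol O.
SiO2: 38.33/60.083 = 0.63795 mol → 0.63795 mol Si, 1.27590 mol O.
Total oxygen = 2.56565 mol. Normalization factor = 4/2.56565 = 1.55906.
Mg per 4 O = 0.97782 × 1.55906 = 1.524.

1.524 Mg apfu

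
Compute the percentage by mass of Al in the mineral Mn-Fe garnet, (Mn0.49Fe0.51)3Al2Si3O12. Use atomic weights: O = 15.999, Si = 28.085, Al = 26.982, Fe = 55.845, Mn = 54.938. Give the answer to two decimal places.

Formula mass = 1.47*54.938 + 1.53*55.845 + 2*26.982 + 3*28.085 + 12*15.999 = 496.409 g/mol, of which 53.964 g is Al.
So Al makes up 53.964/496.409 = 0.1087 of the mass, i.e. 10.87%.

10.87 weight percent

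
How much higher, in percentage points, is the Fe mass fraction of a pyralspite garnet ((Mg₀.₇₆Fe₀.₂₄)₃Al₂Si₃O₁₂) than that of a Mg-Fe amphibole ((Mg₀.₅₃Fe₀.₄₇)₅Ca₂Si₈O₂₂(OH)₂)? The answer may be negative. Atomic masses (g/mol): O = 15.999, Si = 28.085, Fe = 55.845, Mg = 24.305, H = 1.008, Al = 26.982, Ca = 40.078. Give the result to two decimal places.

-5.36 percentage points

M((Mg₀.₇₆Fe₀.₂₄)₃Al₂Si₃O₁₂) = 425.831 g/mol, so wt% Fe = 40.208/425.831 × 100 = 9.44%.
M((Mg₀.₅₃Fe₀.₄₇)₅Ca₂Si₈O₂₂(OH)₂) = 886.472 g/mol, so wt% Fe = 131.236/886.472 × 100 = 14.80%.
9.44 − 14.80 = -5.36 pp.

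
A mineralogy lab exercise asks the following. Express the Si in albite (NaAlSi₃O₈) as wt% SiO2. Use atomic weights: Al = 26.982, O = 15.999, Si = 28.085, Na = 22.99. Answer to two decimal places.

68.74 wt%

Formula mass = 262.219 g/mol.
3 Si → 3.0000 mol SiO2 per formula unit; M(SiO2) = 60.083, so SiO2 mass = 180.249 g.
180.249/262.219 × 100 = 68.74 wt%.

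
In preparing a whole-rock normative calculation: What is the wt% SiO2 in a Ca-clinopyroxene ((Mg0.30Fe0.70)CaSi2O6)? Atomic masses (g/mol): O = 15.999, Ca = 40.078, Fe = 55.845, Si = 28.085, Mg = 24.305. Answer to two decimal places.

50.36 wt%

Molar mass of (Mg0.30Fe0.70)CaSi2O6 = 0.30×24.305 + 0.70×55.845 + 1×40.078 + 2×28.085 + 6×15.999 = 238.625 g/mol.
Each formula unit contains 2 Si, equivalent to 2/1 = 2.0000 mol SiO2.
M(SiO2) = 1×28.085 + 2×15.999 = 60.083 g/mol.
Mass of SiO2 per formula unit = 2.0000 × 60.083 = 120.166 g.
SiO2 wt% = 120.166 / 238.625 × 100 = 50.36%.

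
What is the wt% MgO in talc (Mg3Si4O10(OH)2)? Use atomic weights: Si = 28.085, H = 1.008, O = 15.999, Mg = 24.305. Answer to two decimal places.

31.88 wt%

M(Mg3Si4O10(OH)2) = 379.259 g/mol; M(MgO) = 40.304 g/mol.
Moles MgO per formula unit = 3 Mg ÷ 1 = 3.0000.
MgO fraction = (3.0000 × 40.304) / 379.259 = 120.912/379.259 = 0.3188.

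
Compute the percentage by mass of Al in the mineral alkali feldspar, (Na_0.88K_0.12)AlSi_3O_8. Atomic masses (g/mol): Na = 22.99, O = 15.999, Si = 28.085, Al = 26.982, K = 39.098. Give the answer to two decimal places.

Molar mass of (Na_0.88K_0.12)AlSi_3O_8: 0.88*22.99 + 0.12*39.098 + 1*26.982 + 3*28.085 + 8*15.999 = 264.152 g/mol.
Mass of Al per formula unit: 1 × 26.982 = 26.982 g.
Weight fraction Al = 26.982 / 264.152 = 0.1021.

10.21 wt%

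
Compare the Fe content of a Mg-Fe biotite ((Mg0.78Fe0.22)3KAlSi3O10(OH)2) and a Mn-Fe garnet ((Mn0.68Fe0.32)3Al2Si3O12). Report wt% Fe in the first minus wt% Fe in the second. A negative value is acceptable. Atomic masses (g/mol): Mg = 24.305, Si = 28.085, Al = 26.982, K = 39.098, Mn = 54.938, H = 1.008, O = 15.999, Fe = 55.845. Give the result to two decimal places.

M((Mg0.78Fe0.22)3KAlSi3O10(OH)2) = 438.070 g/mol, so wt% Fe = 36.858/438.070 × 100 = 8.41%.
M((Mn0.68Fe0.32)3Al2Si3O12) = 495.892 g/mol, so wt% Fe = 53.611/495.892 × 100 = 10.81%.
8.41 − 10.81 = -2.40 pp.

-2.40 percentage points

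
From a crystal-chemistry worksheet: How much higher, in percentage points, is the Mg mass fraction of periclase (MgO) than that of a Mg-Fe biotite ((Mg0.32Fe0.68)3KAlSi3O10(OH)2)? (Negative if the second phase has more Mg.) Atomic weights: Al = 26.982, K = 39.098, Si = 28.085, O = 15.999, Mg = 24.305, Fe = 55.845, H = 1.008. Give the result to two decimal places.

Mg in MgO: molar mass 40.304 g/mol; 1×24.305 = 24.305 g → 60.30 wt%.
Mg in (Mg0.32Fe0.68)3KAlSi3O10(OH)2: molar mass 481.596 g/mol; 0.96×24.305 = 23.333 g → 4.84 wt%.
Difference = 60.30 − 4.84 = 55.46 percentage points.

55.46 percentage points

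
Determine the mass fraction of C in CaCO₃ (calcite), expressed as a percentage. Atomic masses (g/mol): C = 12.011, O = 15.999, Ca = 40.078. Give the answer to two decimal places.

12.00 mass %

Molar mass of CaCO₃: 1*40.078 + 1*12.011 + 3*15.999 = 100.086 g/mol.
Mass of C per formula unit: 1 × 12.011 = 12.011 g.
Weight fraction C = 12.011 / 100.086 = 0.1200.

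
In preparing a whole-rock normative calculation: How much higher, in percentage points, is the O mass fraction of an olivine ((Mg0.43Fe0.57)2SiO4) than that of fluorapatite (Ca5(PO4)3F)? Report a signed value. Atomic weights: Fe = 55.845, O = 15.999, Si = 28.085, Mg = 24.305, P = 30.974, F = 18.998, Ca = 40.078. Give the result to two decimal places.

-1.84 percentage points

First mineral: 63.996 g O in 176.647 g formula = 36.23 wt% O.
Second mineral: 191.988 g O in 504.298 g formula = 38.07 wt% O.
36.23% − 38.07% gives a difference of -1.84 percentage points.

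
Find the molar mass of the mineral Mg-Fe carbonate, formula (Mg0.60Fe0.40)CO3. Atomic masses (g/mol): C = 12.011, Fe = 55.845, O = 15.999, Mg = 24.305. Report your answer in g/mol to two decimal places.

M = 0.60×24.305 + 0.40×55.845 + 1×12.011 + 3×15.999

96.93 g/mol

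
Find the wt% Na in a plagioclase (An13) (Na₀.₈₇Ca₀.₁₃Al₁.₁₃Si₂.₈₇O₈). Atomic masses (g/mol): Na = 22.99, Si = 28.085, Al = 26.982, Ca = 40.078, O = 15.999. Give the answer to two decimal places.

Molar mass of Na₀.₈₇Ca₀.₁₃Al₁.₁₃Si₂.₈₇O₈: 0.87·22.99 + 0.13·40.078 + 1.13·26.982 + 2.87·28.085 + 8·15.999 = 264.297 g/mol.
Mass of Na per formula unit: 0.87 × 22.99 = 20.001 g.
Weight fraction Na = 20.001 / 264.297 = 0.0757.

7.57 mass %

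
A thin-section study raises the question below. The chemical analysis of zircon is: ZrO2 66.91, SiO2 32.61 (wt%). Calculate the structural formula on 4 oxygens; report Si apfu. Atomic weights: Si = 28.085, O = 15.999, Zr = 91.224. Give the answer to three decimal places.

1.000 Si apfu

66.91 wt% ZrO2 ÷ 123.222 g/mol = 0.54300 mol, giving 0.54300 Zr and 1.08600 O.
32.61 wt% SiO2 ÷ 60.083 g/mol = 0.54275 mol, giving 0.54275 Si and 1.08550 O.
Oxygen sums to 2.17150; scaling by 4/2.17150 = 1.84204 puts the formula on 4 O.
Si: 0.54275 × 1.84204 = 1.000 atoms per formula unit.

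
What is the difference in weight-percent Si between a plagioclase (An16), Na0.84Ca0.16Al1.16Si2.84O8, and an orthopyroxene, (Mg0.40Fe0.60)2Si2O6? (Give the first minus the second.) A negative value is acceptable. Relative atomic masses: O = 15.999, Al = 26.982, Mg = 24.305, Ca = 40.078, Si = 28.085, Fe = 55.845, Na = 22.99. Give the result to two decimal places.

M(Na0.84Ca0.16Al1.16Si2.84O8) = 264.777 g/mol, so wt% Si = 79.761/264.777 × 100 = 30.12%.
M((Mg0.40Fe0.60)2Si2O6) = 238.622 g/mol, so wt% Si = 56.170/238.622 × 100 = 23.54%.
30.12 − 23.54 = 6.58 pp.

6.58 percentage points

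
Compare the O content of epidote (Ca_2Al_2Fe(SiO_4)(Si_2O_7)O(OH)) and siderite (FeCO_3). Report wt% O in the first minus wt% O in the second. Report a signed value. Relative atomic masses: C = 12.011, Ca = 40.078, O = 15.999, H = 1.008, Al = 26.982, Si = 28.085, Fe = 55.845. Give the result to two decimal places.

1.61 percentage points

O in Ca_2Al_2Fe(SiO_4)(Si_2O_7)O(OH): molar mass 483.215 g/mol; 13×15.999 = 207.987 g → 43.04 wt%.
O in FeCO_3: molar mass 115.853 g/mol; 3×15.999 = 47.997 g → 41.43 wt%.
Difference = 43.04 − 41.43 = 1.61 percentage points.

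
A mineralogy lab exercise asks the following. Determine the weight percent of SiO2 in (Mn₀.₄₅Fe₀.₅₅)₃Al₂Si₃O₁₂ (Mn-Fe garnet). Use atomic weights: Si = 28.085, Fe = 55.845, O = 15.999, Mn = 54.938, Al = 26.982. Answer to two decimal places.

M((Mn₀.₄₅Fe₀.₅₅)₃Al₂Si₃O₁₂) = 496.518 g/mol; M(SiO2) = 60.083 g/mol.
Moles SiO2 per formula unit = 3 Si ÷ 1 = 3.0000.
SiO2 fraction = (3.0000 × 60.083) / 496.518 = 180.249/496.518 = 0.3630.

36.30 wt%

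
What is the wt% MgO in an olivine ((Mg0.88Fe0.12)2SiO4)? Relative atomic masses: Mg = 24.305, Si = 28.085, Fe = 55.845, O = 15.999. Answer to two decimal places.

47.84 wt%

Formula mass = 148.261 g/mol.
1.76 Mg → 1.7600 mol MgO per formula unit; M(MgO) = 40.304, so MgO mass = 70.935 g.
70.935/148.261 × 100 = 47.84 wt%.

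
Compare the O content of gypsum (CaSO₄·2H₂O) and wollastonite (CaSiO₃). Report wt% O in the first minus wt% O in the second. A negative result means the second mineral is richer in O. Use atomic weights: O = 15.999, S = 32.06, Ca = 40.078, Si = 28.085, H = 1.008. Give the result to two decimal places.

14.44 percentage points

O in CaSO₄·2H₂O: molar mass 172.164 g/mol; 6×15.999 = 95.994 g → 55.76 wt%.
O in CaSiO₃: molar mass 116.160 g/mol; 3×15.999 = 47.997 g → 41.32 wt%.
Difference = 55.76 − 41.32 = 14.44 percentage points.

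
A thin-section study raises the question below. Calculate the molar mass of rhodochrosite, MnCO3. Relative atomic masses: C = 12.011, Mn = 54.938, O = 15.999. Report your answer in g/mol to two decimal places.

M = 1×54.938 + 1×12.011 + 3×15.999

114.95 g/mol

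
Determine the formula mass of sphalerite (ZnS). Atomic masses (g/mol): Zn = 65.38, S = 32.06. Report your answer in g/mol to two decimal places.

Zn: 1 × 65.38 = 65.3800
S: 1 × 32.06 = 32.0600
Summing the contributions gives the formula mass.

97.44 g/mol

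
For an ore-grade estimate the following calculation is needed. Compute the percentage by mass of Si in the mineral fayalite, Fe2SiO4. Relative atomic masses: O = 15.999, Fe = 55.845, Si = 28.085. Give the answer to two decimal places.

13.78 mass %

M(Fe2SiO4) = 203.771 g/mol.
Si contributes 1 × 28.085 = 28.085 g per mole.
28.085/203.771 = 0.1378 → 13.78%.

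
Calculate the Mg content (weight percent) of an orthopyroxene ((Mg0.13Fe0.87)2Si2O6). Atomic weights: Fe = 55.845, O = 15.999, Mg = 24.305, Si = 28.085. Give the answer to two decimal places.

M((Mg0.13Fe0.87)2Si2O6) = 255.654 g/mol.
Mg contributes 0.26 × 24.305 = 6.319 g per mole.
6.319/255.654 = 0.0247 → 2.47%.

2.47 weight percent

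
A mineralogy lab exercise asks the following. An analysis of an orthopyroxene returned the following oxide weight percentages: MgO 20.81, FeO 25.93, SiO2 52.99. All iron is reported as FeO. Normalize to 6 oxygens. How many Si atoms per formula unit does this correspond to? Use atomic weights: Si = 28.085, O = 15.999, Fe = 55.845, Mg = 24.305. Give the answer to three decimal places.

2.004 Si apfu

MgO: 20.81/40.304 = 0.51633 mol → 0.51633 mol Mg, 0.51633 mol O.
FeO: 25.93/71.844 = 0.36092 mol → 0.36092 mol Fe, 0.36092 mol O.
SiO2: 52.99/60.083 = 0.88195 mol → 0.88195 mol Si, 1.76390 mol O.
Total oxygen = 2.64115 mol. Normalization factor = 6/2.64115 = 2.27174.
Si per 6 O = 0.88195 × 2.27174 = 2.004.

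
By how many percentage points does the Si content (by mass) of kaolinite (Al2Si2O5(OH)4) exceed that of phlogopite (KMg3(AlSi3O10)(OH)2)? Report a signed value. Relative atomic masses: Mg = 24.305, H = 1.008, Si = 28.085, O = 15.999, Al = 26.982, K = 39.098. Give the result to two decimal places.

M(Al2Si2O5(OH)4) = 258.157 g/mol, so wt% Si = 56.170/258.157 × 100 = 21.76%.
M(KMg3(AlSi3O10)(OH)2) = 417.254 g/mol, so wt% Si = 84.255/417.254 × 100 = 20.19%.
21.76 − 20.19 = 1.57 pp.

1.57 percentage points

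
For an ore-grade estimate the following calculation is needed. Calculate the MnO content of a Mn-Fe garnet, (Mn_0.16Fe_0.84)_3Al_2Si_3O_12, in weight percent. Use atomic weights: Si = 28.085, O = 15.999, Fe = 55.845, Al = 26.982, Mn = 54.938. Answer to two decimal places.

6.85 wt%

M((Mn_0.16Fe_0.84)_3Al_2Si_3O_12) = 497.307 g/mol; M(MnO) = 70.937 g/mol.
Moles MnO per formula unit = 0.48 Mn ÷ 1 = 0.4800.
MnO fraction = (0.4800 × 70.937) / 497.307 = 34.050/497.307 = 0.0685.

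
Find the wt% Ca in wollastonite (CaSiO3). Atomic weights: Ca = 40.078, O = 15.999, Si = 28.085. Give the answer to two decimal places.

34.50 mass %

M(CaSiO3) = 116.160 g/mol.
Ca contributes 1 × 40.078 = 40.078 g per mole.
40.078/116.160 = 0.3450 → 34.50%.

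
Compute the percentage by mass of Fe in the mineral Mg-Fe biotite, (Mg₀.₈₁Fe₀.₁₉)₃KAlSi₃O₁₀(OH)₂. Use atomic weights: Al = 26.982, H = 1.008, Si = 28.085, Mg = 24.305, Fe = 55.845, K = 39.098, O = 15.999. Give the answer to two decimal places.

7.31 mass %

M((Mg₀.₈₁Fe₀.₁₉)₃KAlSi₃O₁₀(OH)₂) = 435.232 g/mol.
Fe contributes 0.57 × 55.845 = 31.832 g per mole.
31.832/435.232 = 0.0731 → 7.31%.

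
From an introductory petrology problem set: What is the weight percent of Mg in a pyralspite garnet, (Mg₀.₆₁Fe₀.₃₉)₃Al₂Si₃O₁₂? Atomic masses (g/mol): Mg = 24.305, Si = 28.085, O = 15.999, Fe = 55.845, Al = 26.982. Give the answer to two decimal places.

10.11 wt%

Molar mass of (Mg₀.₆₁Fe₀.₃₉)₃Al₂Si₃O₁₂: 1.83·24.305 + 1.17·55.845 + 2·26.982 + 3·28.085 + 12·15.999 = 440.024 g/mol.
Mass of Mg per formula unit: 1.83 × 24.305 = 44.478 g.
Weight fraction Mg = 44.478 / 440.024 = 0.1011.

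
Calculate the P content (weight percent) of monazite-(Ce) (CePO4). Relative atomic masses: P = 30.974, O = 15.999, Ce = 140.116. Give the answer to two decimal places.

Formula mass = 1·140.116 + 1·30.974 + 4·15.999 = 235.086 g/mol, of which 30.974 g is P.
So P makes up 30.974/235.086 = 0.1318 of the mass, i.e. 13.18%.

13.18 weight percent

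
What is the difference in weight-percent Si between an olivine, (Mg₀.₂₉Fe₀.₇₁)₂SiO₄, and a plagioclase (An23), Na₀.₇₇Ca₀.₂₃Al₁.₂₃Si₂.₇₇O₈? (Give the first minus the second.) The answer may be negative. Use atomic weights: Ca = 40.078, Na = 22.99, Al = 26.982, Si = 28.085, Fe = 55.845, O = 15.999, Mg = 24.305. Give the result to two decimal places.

-14.12 percentage points

Si in (Mg₀.₂₉Fe₀.₇₁)₂SiO₄: molar mass 185.478 g/mol; 1×28.085 = 28.085 g → 15.14 wt%.
Si in Na₀.₇₇Ca₀.₂₃Al₁.₂₃Si₂.₇₇O₈: molar mass 265.896 g/mol; 2.77×28.085 = 77.795 g → 29.26 wt%.
Difference = 15.14 − 29.26 = -14.12 percentage points.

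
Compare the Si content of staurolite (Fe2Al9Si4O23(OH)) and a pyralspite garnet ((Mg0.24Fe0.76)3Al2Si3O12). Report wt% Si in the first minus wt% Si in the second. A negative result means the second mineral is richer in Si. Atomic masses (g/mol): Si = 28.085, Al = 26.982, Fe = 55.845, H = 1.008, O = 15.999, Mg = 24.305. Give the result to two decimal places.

-4.55 percentage points

M(Fe2Al9Si4O23(OH)) = 851.852 g/mol, so wt% Si = 112.340/851.852 × 100 = 13.19%.
M((Mg0.24Fe0.76)3Al2Si3O12) = 475.033 g/mol, so wt% Si = 84.255/475.033 × 100 = 17.74%.
13.19 − 17.74 = -4.55 pp.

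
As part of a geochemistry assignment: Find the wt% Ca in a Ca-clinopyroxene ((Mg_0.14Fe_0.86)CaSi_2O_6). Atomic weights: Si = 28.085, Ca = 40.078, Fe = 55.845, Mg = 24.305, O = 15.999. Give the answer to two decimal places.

Formula mass = 0.14*24.305 + 0.86*55.845 + 1*40.078 + 2*28.085 + 6*15.999 = 243.671 g/mol, of which 40.078 g is Ca.
So Ca makes up 40.078/243.671 = 0.1645 of the mass, i.e. 16.45%.

16.45 wt%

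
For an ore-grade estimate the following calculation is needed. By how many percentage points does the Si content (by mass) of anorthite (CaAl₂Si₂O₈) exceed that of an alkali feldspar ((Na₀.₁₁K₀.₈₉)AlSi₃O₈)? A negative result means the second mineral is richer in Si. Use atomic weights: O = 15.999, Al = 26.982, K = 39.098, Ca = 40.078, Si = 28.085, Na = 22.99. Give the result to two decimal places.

First mineral: 56.170 g Si in 278.204 g formula = 20.19 wt% Si.
Second mineral: 84.255 g Si in 276.555 g formula = 30.47 wt% Si.
20.19% − 30.47% gives a difference of -10.28 percentage points.

-10.28 percentage points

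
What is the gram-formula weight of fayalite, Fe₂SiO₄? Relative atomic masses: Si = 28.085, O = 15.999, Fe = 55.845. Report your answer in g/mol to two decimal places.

The formula mass is the sum 2(55.845) + 1(28.085) + 4(15.999).

203.77 g/mol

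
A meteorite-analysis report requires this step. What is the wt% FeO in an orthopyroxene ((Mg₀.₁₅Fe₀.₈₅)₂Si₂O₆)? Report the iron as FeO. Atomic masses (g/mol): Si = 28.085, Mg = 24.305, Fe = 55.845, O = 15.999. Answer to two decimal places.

48.01 wt%

Formula mass = 254.392 g/mol.
1.70 Fe → 1.7000 mol FeO per formula unit; M(FeO) = 71.844, so FeO mass = 122.135 g.
122.135/254.392 × 100 = 48.01 wt%.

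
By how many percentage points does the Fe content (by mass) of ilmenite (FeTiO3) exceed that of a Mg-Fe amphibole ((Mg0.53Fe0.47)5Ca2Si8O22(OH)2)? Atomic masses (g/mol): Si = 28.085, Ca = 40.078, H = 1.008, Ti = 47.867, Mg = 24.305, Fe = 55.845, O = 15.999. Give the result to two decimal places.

Fe in FeTiO3: molar mass 151.709 g/mol; 1×55.845 = 55.845 g → 36.81 wt%.
Fe in (Mg0.53Fe0.47)5Ca2Si8O22(OH)2: molar mass 886.472 g/mol; 2.35×55.845 = 131.236 g → 14.80 wt%.
Difference = 36.81 − 14.80 = 22.01 percentage points.

22.01 percentage points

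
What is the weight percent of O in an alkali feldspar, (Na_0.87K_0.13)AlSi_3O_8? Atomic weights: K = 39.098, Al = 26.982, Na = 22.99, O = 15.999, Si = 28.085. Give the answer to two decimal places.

Formula mass = 0.87·22.99 + 0.13·39.098 + 1·26.982 + 3·28.085 + 8·15.999 = 264.313 g/mol, of which 127.992 g is O.
So O makes up 127.992/264.313 = 0.4842 of the mass, i.e. 48.42%.

48.42 wt%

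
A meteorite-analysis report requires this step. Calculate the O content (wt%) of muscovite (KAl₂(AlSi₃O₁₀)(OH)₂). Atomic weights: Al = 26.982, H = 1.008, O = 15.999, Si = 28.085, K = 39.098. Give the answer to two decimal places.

M(KAl₂(AlSi₃O₁₀)(OH)₂) = 398.303 g/mol.
O contributes 12 × 15.999 = 191.988 g per mole.
191.988/398.303 = 0.4820 → 48.20%.

48.20 wt%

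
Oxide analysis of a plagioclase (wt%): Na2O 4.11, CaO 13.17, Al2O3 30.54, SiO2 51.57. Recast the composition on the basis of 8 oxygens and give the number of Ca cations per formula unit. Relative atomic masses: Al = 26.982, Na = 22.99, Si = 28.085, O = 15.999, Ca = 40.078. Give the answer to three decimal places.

4.11 wt% Na2O ÷ 61.979 g/mol = 0.06631 mol, giving 0.13262 Na and 0.06631 O.
13.17 wt% CaO ÷ 56.077 g/mol = 0.23486 mol, giving 0.23486 Ca and 0.23486 O.
30.54 wt% Al2O3 ÷ 101.961 g/mol = 0.29953 mol, giving 0.59906 Al and 0.89859 O.
51.57 wt% SiO2 ÷ 60.083 g/mol = 0.85831 mol, giving 0.85831 Si and 1.71662 O.
Oxygen sums to 2.91638; scaling by 8/2.91638 = 2.74313 puts the formula on 8 O.
Ca: 0.23486 × 2.74313 = 0.644 atoms per formula unit.

0.644 Ca apfu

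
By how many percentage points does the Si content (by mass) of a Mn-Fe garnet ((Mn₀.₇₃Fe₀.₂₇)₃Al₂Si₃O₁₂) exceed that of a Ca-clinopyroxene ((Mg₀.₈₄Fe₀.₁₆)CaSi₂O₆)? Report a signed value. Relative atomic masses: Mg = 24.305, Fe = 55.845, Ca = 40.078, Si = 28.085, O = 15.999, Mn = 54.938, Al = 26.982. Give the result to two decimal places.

-8.35 percentage points

First mineral: 84.255 g Si in 495.756 g formula = 17.00 wt% Si.
Second mineral: 56.170 g Si in 221.593 g formula = 25.35 wt% Si.
17.00% − 25.35% gives a difference of -8.35 percentage points.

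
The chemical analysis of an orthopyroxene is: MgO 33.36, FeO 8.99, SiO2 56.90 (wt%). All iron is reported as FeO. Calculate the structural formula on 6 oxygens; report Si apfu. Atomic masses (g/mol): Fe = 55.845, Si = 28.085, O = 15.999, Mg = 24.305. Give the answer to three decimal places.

1.996 Si apfu

33.36 wt% MgO ÷ 40.304 g/mol = 0.82771 mol, giving 0.82771 Mg and 0.82771 O.
8.99 wt% FeO ÷ 71.844 g/mol = 0.12513 mol, giving 0.12513 Fe and 0.12513 O.
56.90 wt% SiO2 ÷ 60.083 g/mol = 0.94702 mol, giving 0.94702 Si and 1.89404 O.
Oxygen sums to 2.84688; scaling by 6/2.84688 = 2.10757 puts the formula on 6 O.
Si: 0.94702 × 2.10757 = 1.996 atoms per formula unit.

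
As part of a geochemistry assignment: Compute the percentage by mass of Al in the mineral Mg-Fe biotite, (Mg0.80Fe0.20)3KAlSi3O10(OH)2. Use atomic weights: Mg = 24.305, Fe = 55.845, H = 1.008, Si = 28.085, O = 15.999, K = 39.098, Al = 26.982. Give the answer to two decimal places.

6.19 weight percent

Formula mass = 2.40·24.305 + 0.60·55.845 + 1·39.098 + 1·26.982 + 3·28.085 + 12·15.999 + 2·1.008 = 436.178 g/mol, of which 26.982 g is Al.
So Al makes up 26.982/436.178 = 0.0619 of the mass, i.e. 6.19%.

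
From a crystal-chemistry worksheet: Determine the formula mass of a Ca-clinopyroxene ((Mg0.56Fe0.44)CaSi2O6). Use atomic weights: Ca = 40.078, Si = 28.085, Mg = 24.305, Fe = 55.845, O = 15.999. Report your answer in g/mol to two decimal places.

Mg: 0.56 × 24.305 = 13.6108
Fe: 0.44 × 55.845 = 24.5718
Ca: 1 × 40.078 = 40.0780
Si: 2 × 28.085 = 56.1700
O: 6 × 15.999 = 95.9940
Summing the contributions gives the formula mass.

230.42 g/mol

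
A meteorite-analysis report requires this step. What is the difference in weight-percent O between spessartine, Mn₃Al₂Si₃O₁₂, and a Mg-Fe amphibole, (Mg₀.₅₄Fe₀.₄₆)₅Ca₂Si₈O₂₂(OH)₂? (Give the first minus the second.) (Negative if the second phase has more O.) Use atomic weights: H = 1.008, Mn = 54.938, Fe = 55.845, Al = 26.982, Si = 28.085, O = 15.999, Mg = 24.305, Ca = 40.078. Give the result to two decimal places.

-4.61 percentage points

M(Mn₃Al₂Si₃O₁₂) = 495.021 g/mol, so wt% O = 191.988/495.021 × 100 = 38.78%.
M((Mg₀.₅₄Fe₀.₄₆)₅Ca₂Si₈O₂₂(OH)₂) = 884.895 g/mol, so wt% O = 383.976/884.895 × 100 = 43.39%.
38.78 − 43.39 = -4.61 pp.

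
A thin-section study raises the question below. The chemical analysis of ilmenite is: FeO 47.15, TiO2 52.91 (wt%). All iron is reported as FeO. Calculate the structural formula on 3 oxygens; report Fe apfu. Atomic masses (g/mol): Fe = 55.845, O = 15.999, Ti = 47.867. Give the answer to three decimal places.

FeO (M=71.844): mol = 0.65628; Fe = 0.65628, O = 0.65628.
TiO2 (M=79.865): mol = 0.66249; Ti = 0.66249, O = 1.32498.
ΣO = 1.98126; factor = 3/ΣO = 1.51419.
Fe apfu = 0.65628 × 1.51419 = 0.994.

0.994 Fe apfu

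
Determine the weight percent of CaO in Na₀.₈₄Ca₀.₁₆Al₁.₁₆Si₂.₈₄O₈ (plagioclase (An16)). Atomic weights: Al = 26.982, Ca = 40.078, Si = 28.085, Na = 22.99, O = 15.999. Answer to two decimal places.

Molar mass of Na₀.₈₄Ca₀.₁₆Al₁.₁₆Si₂.₈₄O₈ = 0.84×22.99 + 0.16×40.078 + 1.16×26.982 + 2.84×28.085 + 8×15.999 = 264.777 g/mol.
Each formula unit contains 0.16 Ca, equivalent to 0.16/1 = 0.1600 mol CaO.
M(CaO) = 1×40.078 + 1×15.999 = 56.077 g/mol.
Mass of CaO per formula unit = 0.1600 × 56.077 = 8.972 g.
CaO wt% = 8.972 / 264.777 × 100 = 3.39%.

3.39 wt%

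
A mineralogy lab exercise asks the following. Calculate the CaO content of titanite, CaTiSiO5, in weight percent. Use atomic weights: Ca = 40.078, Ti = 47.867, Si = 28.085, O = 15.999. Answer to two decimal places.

Formula mass = 196.025 g/mol.
1 Ca → 1.0000 mol CaO per formula unit; M(CaO) = 56.077, so CaO mass = 56.077 g.
56.077/196.025 × 100 = 28.61 wt%.

28.61 wt%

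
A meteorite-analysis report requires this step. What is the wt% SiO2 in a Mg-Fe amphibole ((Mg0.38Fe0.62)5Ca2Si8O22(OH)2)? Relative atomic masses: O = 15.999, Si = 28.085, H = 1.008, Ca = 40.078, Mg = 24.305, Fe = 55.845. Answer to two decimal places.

52.81 wt%

Molar mass of (Mg0.38Fe0.62)5Ca2Si8O22(OH)2 = 1.90*24.305 + 3.10*55.845 + 2*40.078 + 8*28.085 + 24*15.999 + 2*1.008 = 910.127 g/mol.
Each formula unit contains 8 Si, equivalent to 8/1 = 8.0000 mol SiO2.
M(SiO2) = 1×28.085 + 2×15.999 = 60.083 g/mol.
Mass of SiO2 per formula unit = 8.0000 × 60.083 = 480.664 g.
SiO2 wt% = 480.664 / 910.127 × 100 = 52.81%.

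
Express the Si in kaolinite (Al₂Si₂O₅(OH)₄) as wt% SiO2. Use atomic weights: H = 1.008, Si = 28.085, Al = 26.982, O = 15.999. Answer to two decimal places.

46.55 wt%

M(Al₂Si₂O₅(OH)₄) = 258.157 g/mol; M(SiO2) = 60.083 g/mol.
Moles SiO2 per formula unit = 2 Si ÷ 1 = 2.0000.
SiO2 fraction = (2.0000 × 60.083) / 258.157 = 120.166/258.157 = 0.4655.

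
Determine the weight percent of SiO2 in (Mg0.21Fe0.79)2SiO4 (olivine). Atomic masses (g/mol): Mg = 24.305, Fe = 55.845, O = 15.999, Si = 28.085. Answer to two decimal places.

31.54 wt%

M((Mg0.21Fe0.79)2SiO4) = 190.524 g/mol; M(SiO2) = 60.083 g/mol.
Moles SiO2 per formula unit = 1 Si ÷ 1 = 1.0000.
SiO2 fraction = (1.0000 × 60.083) / 190.524 = 60.083/190.524 = 0.3154.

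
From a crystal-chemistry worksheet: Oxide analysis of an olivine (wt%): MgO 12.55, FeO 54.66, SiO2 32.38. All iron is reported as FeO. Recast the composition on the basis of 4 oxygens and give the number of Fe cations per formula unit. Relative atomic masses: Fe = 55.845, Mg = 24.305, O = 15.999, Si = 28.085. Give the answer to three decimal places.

1.415 Fe apfu

MgO: 12.55/40.304 = 0.31138 mol → 0.31138 mol Mg, 0.31138 mol O.
FeO: 54.66/71.844 = 0.76082 mol → 0.76082 mol Fe, 0.76082 mol O.
SiO2: 32.38/60.083 = 0.53892 mol → 0.53892 mol Si, 1.07784 mol O.
Total oxygen = 2.15004 mol. Normalization factor = 4/2.15004 = 1.86043.
Fe per 4 O = 0.76082 × 1.86043 = 1.415.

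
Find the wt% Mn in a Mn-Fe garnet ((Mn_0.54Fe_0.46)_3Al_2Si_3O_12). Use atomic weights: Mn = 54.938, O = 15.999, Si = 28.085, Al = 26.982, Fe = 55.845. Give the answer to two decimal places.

17.93 mass %

M((Mn_0.54Fe_0.46)_3Al_2Si_3O_12) = 496.273 g/mol.
Mn contributes 1.62 × 54.938 = 89.000 g per mole.
89.000/496.273 = 0.1793 → 17.93%.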